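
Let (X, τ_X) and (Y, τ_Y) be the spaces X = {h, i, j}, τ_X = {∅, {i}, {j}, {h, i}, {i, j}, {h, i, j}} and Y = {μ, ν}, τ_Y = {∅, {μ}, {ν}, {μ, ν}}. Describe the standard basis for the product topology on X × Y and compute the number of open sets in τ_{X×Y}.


Basis B = {∅ × ∅, {i} × {μ}, {i} × {ν}, {j} × {μ}, {j} × {ν}, {h, i} × {μ}, {h, i} × {ν}, {i} × {μ, ν}, {i, j} × {μ}, {i, j} × {ν}, {j} × {μ, ν}, {h, i, j} × {μ}, {h, i, j} × {ν}, {h, i} × {μ, ν}, {i, j} × {μ, ν}, {h, i, j} × {μ, ν}}; |τ_{X×Y}| = 36.

Enumerate products U × V with U ∈ τ_X, V ∈ τ_Y (deduplicated):
  ∅ × ∅ = {} (∅)
  {i} × {μ} = {(i,μ)}
  {i} × {ν} = {(i,ν)}
  {j} × {μ} = {(j,μ)}
  {j} × {ν} = {(j,ν)}
  {h, i} × {μ} = {(h,μ), (i,μ)}
  {h, i} × {ν} = {(h,ν), (i,ν)}
  {i} × {μ, ν} = {(i,μ), (i,ν)}
  {i, j} × {μ} = {(i,μ), (j,μ)}
  {i, j} × {ν} = {(i,ν), (j,ν)}
  {j} × {μ, ν} = {(j,μ), (j,ν)}
  {h, i, j} × {μ} = {(h,μ), (i,μ), (j,μ)}
  {h, i, j} × {ν} = {(h,ν), (i,ν), (j,ν)}
  {h, i} × {μ, ν} = {(h,μ), (h,ν), (i,μ), (i,ν)}
  {i, j} × {μ, ν} = {(i,μ), (i,ν), (j,μ), (j,ν)}
  {h, i, j} × {μ, ν} = {(h,μ), (h,ν), (i,μ), (i,ν), (j,μ), (j,ν)}
These 16 distinct sets form the basis B.
Close under arbitrary unions to get τ_{X×Y}; counting gives |τ_{X×Y}| = 36.


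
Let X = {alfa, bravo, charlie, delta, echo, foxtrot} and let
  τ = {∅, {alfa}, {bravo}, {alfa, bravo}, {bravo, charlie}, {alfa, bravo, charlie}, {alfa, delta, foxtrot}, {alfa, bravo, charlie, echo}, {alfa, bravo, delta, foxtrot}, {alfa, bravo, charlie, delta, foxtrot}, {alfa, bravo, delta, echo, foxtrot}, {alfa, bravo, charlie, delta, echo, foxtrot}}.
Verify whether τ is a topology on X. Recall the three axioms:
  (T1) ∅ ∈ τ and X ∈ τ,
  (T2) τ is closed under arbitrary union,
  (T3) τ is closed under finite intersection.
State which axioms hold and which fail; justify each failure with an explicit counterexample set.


τ is NOT a topology on X.

Axiom (T1): ∅ ∈ τ? Yes; X ∈ τ? Yes.
Axiom (T2/T3): check pairwise unions and intersections of members of τ.
Counterexample for (T3): {alfa, bravo, charlie, echo} ∩ {alfa, bravo, delta, echo, foxtrot} = {alfa, bravo, echo} ∉ τ. Therefore τ is NOT a topology.


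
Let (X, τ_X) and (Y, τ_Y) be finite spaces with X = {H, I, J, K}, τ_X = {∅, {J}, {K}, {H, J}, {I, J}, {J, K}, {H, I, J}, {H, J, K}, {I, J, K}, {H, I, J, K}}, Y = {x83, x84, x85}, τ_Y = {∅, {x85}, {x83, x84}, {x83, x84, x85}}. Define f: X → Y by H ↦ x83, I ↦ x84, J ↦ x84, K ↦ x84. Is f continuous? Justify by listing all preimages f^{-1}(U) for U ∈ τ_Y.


f IS continuous.

Compute f^{-1}(U) for each U ∈ τ_Y:
  U = ∅: f^{-1}(U) = ∅ ∈ τ_X ✓.
  U = {x85}: f^{-1}(U) = ∅ ∈ τ_X ✓.
  U = {x83, x84}: f^{-1}(U) = {H, I, J, K} ∈ τ_X ✓.
  U = {x83, x84, x85}: f^{-1}(U) = {H, I, J, K} ∈ τ_X ✓.
Every preimage lies in τ_X, so f IS continuous.


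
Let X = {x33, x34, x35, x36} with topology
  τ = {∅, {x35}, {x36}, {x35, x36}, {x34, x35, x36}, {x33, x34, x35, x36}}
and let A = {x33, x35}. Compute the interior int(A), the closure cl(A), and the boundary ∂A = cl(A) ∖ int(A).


int(A) = {x35}, cl(A) = {x33, x34, x35}, ∂A = {x33, x34}.

Closed sets in (X, τ) are complements of opens:
  closed(X, τ) = {∅, {x33}, {x33, x34}, {x33, x34, x35}, {x33, x34, x36}, {x33, x34, x35, x36}}.
int(A) = ⋃ {U ∈ τ : U ⊆ A}. Opens contained in A: ∅, {x35}.
Taking the union of these: int(A) = {x35}.
cl(A) = ⋂ {C closed : A ⊆ C}. Closed sets containing A: {x33, x34, x35}, {x33, x34, x35, x36}.
Intersecting these: cl(A) = {x33, x34, x35}.
∂A = cl(A) ∖ int(A) = {x33, x34, x35} ∖ {x35} = {x33, x34}.


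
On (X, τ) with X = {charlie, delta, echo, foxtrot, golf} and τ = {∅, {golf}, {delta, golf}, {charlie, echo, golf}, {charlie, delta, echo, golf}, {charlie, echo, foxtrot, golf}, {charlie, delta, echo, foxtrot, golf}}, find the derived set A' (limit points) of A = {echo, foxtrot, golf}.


A' = {charlie, delta, echo, foxtrot}

For each x ∈ X, list the open sets U ∈ τ with x ∈ U, then check whether U ∩ (A ∖ {x}) ≠ ∅ for every such U.
  x = charlie: opens ∋ x are {charlie, echo, golf}, {charlie, delta, echo, golf}, {charlie, echo, foxtrot, golf}, {charlie, delta, echo, foxtrot, golf}; each meets A ∖ {charlie}, so x IS a limit point.
  x = delta: opens ∋ x are {delta, golf}, {charlie, delta, echo, golf}, {charlie, delta, echo, foxtrot, golf}; each meets A ∖ {delta}, so x IS a limit point.
  x = echo: opens ∋ x are {charlie, echo, golf}, {charlie, delta, echo, golf}, {charlie, echo, foxtrot, golf}, {charlie, delta, echo, foxtrot, golf}; each meets A ∖ {echo}, so x IS a limit point.
  x = foxtrot: opens ∋ x are {charlie, echo, foxtrot, golf}, {charlie, delta, echo, foxtrot, golf}; each meets A ∖ {foxtrot}, so x IS a limit point.
  x = golf: open {golf} ∋ x has {golf} ∩ (A ∖ {golf}) = ∅, so x is NOT a limit point.
Collecting: A' = {charlie, delta, echo, foxtrot}.


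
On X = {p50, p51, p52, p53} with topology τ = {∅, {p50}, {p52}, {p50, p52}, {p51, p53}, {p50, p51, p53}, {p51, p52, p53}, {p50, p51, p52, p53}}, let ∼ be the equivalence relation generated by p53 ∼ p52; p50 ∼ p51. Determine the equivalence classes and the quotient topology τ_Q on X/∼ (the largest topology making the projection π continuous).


X/∼ = {[p50=p51], [p52=p53]}; |τ_Q| = 2.

Equivalence classes: [p50=p51], [p52=p53].
Quotient map π: X → X/∼ sends p50 ↦ [p50=p51], p51 ↦ [p50=p51], p52 ↦ [p52=p53], p53 ↦ [p52=p53].
For each subset V ⊆ X/∼, compute π^{-1}(V) ⊆ X and check whether π^{-1}(V) ∈ τ. V is open in τ_Q iff π^{-1}(V) ∈ τ.
  V = {}: π^{-1}(V) = ∅ ∈ τ ✓.
  V = {[p50=p51]}: π^{-1}(V) = {p50, p51} ∉ τ ✗.
  V = {[p52=p53]}: π^{-1}(V) = {p52, p53} ∉ τ ✗.
  V = {[p50=p51], [p52=p53]}: π^{-1}(V) = {p50, p51, p52, p53} ∈ τ ✓.
Open sets in the quotient: τ_Q = {{}, {[p50=p51], [p52=p53]}} (2 elements).


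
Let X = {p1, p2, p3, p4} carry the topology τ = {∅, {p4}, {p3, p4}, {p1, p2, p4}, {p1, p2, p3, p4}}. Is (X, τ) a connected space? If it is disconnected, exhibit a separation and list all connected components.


(X, τ) is connected.

Find clopen sets (U ∈ τ with X ∖ U ∈ τ):
  U = ∅, X ∖ U = {p1, p2, p3, p4} — both open, so U is clopen.
  U = {p1, p2, p3, p4}, X ∖ U = ∅ — both open, so U is clopen.
Only trivial clopens (∅ and X) exist, so (X, τ) is connected.
Compute connected components by grouping points that agree on all clopens:
  component: {p1, p2, p3, p4}


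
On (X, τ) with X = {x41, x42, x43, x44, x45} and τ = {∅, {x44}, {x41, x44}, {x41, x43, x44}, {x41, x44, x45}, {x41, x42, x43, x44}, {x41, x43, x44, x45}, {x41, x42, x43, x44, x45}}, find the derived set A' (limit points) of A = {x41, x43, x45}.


A' = {x42, x43, x45}

For each x ∈ X, list the open sets U ∈ τ with x ∈ U, then check whether U ∩ (A ∖ {x}) ≠ ∅ for every such U.
  x = x41: open {x41, x44} ∋ x has {x41, x44} ∩ (A ∖ {x41}) = ∅, so x is NOT a limit point.
  x = x42: opens ∋ x are {x41, x42, x43, x44}, {x41, x42, x43, x44, x45}; each meets A ∖ {x42}, so x IS a limit point.
  x = x43: opens ∋ x are {x41, x43, x44}, {x41, x42, x43, x44}, {x41, x43, x44, x45}, {x41, x42, x43, x44, x45}; each meets A ∖ {x43}, so x IS a limit point.
  x = x44: open {x44} ∋ x has {x44} ∩ (A ∖ {x44}) = ∅, so x is NOT a limit point.
  x = x45: opens ∋ x are {x41, x44, x45}, {x41, x43, x44, x45}, {x41, x42, x43, x44, x45}; each meets A ∖ {x45}, so x IS a limit point.
Collecting: A' = {x42, x43, x45}.


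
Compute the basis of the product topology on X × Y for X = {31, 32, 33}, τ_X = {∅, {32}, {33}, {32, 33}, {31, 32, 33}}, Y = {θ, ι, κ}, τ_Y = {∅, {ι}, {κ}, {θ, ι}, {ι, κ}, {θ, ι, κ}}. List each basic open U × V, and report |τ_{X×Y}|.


Basis B = {∅ × ∅, {32} × {ι}, {32} × {κ}, {33} × {ι}, {33} × {κ}, {32} × {θ, ι}, {32} × {ι, κ}, {32, 33} × {ι}, {32, 33} × {κ}, {33} × {θ, ι}, {33} × {ι, κ}, {31, 32, 33} × {ι}, {31, 32, 33} × {κ}, {32} × {θ, ι, κ}, {33} × {θ, ι, κ}, {32, 33} × {θ, ι}, {32, 33} × {ι, κ}, {31, 32, 33} × {θ, ι}, {31, 32, 33} × {ι, κ}, {32, 33} × {θ, ι, κ}, {31, 32, 33} × {θ, ι, κ}}; |τ_{X×Y}| = 70.

Enumerate products U × V with U ∈ τ_X, V ∈ τ_Y (deduplicated):
  ∅ × ∅ = {} (∅)
  {32} × {ι} = {(32,ι)}
  {32} × {κ} = {(32,κ)}
  {33} × {ι} = {(33,ι)}
  {33} × {κ} = {(33,κ)}
  {32} × {θ, ι} = {(32,θ), (32,ι)}
  {32} × {ι, κ} = {(32,ι), (32,κ)}
  {32, 33} × {ι} = {(32,ι), (33,ι)}
  {32, 33} × {κ} = {(32,κ), (33,κ)}
  {33} × {θ, ι} = {(33,θ), (33,ι)}
  {33} × {ι, κ} = {(33,ι), (33,κ)}
  {31, 32, 33} × {ι} = {(31,ι), (32,ι), (33,ι)}
  {31, 32, 33} × {κ} = {(31,κ), (32,κ), (33,κ)}
  {32} × {θ, ι, κ} = {(32,θ), (32,ι), (32,κ)}
  {33} × {θ, ι, κ} = {(33,θ), (33,ι), (33,κ)}
  {32, 33} × {θ, ι} = {(32,θ), (32,ι), (33,θ), (33,ι)}
  {32, 33} × {ι, κ} = {(32,ι), (32,κ), (33,ι), (33,κ)}
  {31, 32, 33} × {θ, ι} = {(31,θ), (31,ι), (32,θ), (32,ι), (33,θ), (33,ι)}
  {31, 32, 33} × {ι, κ} = {(31,ι), (31,κ), (32,ι), (32,κ), (33,ι), (33,κ)}
  {32, 33} × {θ, ι, κ} = {(32,θ), (32,ι), (32,κ), (33,θ), (33,ι), (33,κ)}
  {31, 32, 33} × {θ, ι, κ} = {(31,θ), (31,ι), (31,κ), (32,θ), (32,ι), (32,κ), (33,θ), (33,ι), (33,κ)}
These 21 distinct sets form the basis B.
Close under arbitrary unions to get τ_{X×Y}; counting gives |τ_{X×Y}| = 70.


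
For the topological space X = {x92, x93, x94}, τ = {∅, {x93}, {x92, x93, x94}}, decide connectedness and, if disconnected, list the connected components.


(X, τ) is connected.

Find clopen sets (U ∈ τ with X ∖ U ∈ τ):
  U = ∅, X ∖ U = {x92, x93, x94} — both open, so U is clopen.
  U = {x92, x93, x94}, X ∖ U = ∅ — both open, so U is clopen.
Only trivial clopens (∅ and X) exist, so (X, τ) is connected.
Compute connected components by grouping points that agree on all clopens:
  component: {x92, x93, x94}


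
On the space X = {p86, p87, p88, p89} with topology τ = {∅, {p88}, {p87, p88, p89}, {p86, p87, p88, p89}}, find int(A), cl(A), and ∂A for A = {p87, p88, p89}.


int(A) = {p87, p88, p89}, cl(A) = {p86, p87, p88, p89}, ∂A = {p86}.

Closed sets in (X, τ) are complements of opens:
  closed(X, τ) = {∅, {p86}, {p86, p87, p89}, {p86, p87, p88, p89}}.
int(A) = ⋃ {U ∈ τ : U ⊆ A}. Opens contained in A: ∅, {p88}, {p87, p88, p89}.
Taking the union of these: int(A) = {p87, p88, p89}.
cl(A) = ⋂ {C closed : A ⊆ C}. Closed sets containing A: {p86, p87, p88, p89}.
Intersecting these: cl(A) = {p86, p87, p88, p89}.
∂A = cl(A) ∖ int(A) = {p86, p87, p88, p89} ∖ {p87, p88, p89} = {p86}.


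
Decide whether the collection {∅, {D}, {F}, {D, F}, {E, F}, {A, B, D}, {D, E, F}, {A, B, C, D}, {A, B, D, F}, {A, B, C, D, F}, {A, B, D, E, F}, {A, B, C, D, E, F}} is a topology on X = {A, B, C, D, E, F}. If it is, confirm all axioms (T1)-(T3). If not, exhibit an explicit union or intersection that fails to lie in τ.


τ IS a topology on X.

Axiom (T1): ∅ ∈ τ? Yes; X ∈ τ? Yes.
Axiom (T2/T3): check pairwise unions and intersections of members of τ.
All pairwise intersections and unions checked — each lies in τ. Therefore τ satisfies (T1), (T2), (T3): it IS a topology on X.


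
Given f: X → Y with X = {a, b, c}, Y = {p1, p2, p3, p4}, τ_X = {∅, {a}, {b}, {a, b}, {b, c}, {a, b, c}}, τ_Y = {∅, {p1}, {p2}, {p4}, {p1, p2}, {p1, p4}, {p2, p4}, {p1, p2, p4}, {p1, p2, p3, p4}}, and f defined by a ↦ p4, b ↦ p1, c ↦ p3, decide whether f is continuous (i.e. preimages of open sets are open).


f IS continuous.

Compute f^{-1}(U) for each U ∈ τ_Y:
  U = ∅: f^{-1}(U) = ∅ ∈ τ_X ✓.
  U = {p1}: f^{-1}(U) = {b} ∈ τ_X ✓.
  U = {p2}: f^{-1}(U) = ∅ ∈ τ_X ✓.
  U = {p4}: f^{-1}(U) = {a} ∈ τ_X ✓.
  U = {p1, p2}: f^{-1}(U) = {b} ∈ τ_X ✓.
  U = {p1, p4}: f^{-1}(U) = {a, b} ∈ τ_X ✓.
  U = {p2, p4}: f^{-1}(U) = {a} ∈ τ_X ✓.
  U = {p1, p2, p4}: f^{-1}(U) = {a, b} ∈ τ_X ✓.
  U = {p1, p2, p3, p4}: f^{-1}(U) = {a, b, c} ∈ τ_X ✓.
Every preimage lies in τ_X, so f IS continuous.


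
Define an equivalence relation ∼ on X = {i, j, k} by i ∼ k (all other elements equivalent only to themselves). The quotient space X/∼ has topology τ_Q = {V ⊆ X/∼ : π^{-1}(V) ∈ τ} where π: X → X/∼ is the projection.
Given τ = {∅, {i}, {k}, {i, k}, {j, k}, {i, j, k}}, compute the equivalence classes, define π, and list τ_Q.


X/∼ = {[i=k], [j]}; |τ_Q| = 3.

Equivalence classes: [i=k], [j].
Quotient map π: X → X/∼ sends i ↦ [i=k], j ↦ [j], k ↦ [i=k].
For each subset V ⊆ X/∼, compute π^{-1}(V) ⊆ X and check whether π^{-1}(V) ∈ τ. V is open in τ_Q iff π^{-1}(V) ∈ τ.
  V = {}: π^{-1}(V) = ∅ ∈ τ ✓.
  V = {[i=k]}: π^{-1}(V) = {i, k} ∈ τ ✓.
  V = {[j]}: π^{-1}(V) = {j} ∉ τ ✗.
  V = {[i=k], [j]}: π^{-1}(V) = {i, j, k} ∈ τ ✓.
Open sets in the quotient: τ_Q = {{}, {[i=k]}, {[i=k], [j]}} (3 elements).


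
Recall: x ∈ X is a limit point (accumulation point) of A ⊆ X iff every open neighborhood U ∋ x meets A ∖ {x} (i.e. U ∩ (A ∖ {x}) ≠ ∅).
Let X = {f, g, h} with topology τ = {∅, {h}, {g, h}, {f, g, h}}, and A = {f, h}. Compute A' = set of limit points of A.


A' = {f, g}

For each x ∈ X, list the open sets U ∈ τ with x ∈ U, then check whether U ∩ (A ∖ {x}) ≠ ∅ for every such U.
  x = f: opens ∋ x are {f, g, h}; each meets A ∖ {f}, so x IS a limit point.
  x = g: opens ∋ x are {g, h}, {f, g, h}; each meets A ∖ {g}, so x IS a limit point.
  x = h: open {h} ∋ x has {h} ∩ (A ∖ {h}) = ∅, so x is NOT a limit point.
Collecting: A' = {f, g}.


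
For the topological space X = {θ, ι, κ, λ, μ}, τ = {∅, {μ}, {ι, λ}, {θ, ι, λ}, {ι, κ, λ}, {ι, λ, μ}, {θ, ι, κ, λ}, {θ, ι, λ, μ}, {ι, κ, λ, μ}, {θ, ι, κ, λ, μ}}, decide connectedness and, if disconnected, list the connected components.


(X, τ) is disconnected; components = [{μ}, {θ, ι, κ, λ}].

Find clopen sets (U ∈ τ with X ∖ U ∈ τ):
  U = ∅, X ∖ U = {θ, ι, κ, λ, μ} — both open, so U is clopen.
  U = {μ}, X ∖ U = {θ, ι, κ, λ} — both open, so U is clopen.
  U = {θ, ι, κ, λ}, X ∖ U = {μ} — both open, so U is clopen.
  U = {θ, ι, κ, λ, μ}, X ∖ U = ∅ — both open, so U is clopen.
Nontrivial clopen(s) exist: e.g. {θ, ι, κ, λ}. So (X, τ) is disconnected.
Compute connected components by grouping points that agree on all clopens:
  component: {μ}
  component: {θ, ι, κ, λ}


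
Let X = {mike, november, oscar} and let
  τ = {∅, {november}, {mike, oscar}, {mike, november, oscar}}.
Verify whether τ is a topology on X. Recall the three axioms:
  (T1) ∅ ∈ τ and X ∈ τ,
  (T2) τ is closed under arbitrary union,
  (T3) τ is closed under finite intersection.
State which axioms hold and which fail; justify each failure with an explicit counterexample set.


τ IS a topology on X.

Axiom (T1): ∅ ∈ τ? Yes; X ∈ τ? Yes.
Axiom (T2/T3): check pairwise unions and intersections of members of τ.
All pairwise intersections and unions checked — each lies in τ. Therefore τ satisfies (T1), (T2), (T3): it IS a topology on X.


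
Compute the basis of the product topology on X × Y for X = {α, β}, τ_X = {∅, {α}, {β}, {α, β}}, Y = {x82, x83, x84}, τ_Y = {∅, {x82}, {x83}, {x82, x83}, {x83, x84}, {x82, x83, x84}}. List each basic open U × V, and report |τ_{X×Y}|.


Basis B = {∅ × ∅, {α} × {x82}, {α} × {x83}, {β} × {x82}, {β} × {x83}, {α} × {x82, x83}, {α, β} × {x82}, {α} × {x83, x84}, {α, β} × {x83}, {β} × {x82, x83}, {β} × {x83, x84}, {α} × {x82, x83, x84}, {β} × {x82, x83, x84}, {α, β} × {x82, x83}, {α, β} × {x83, x84}, {α, β} × {x82, x83, x84}}; |τ_{X×Y}| = 36.

Enumerate products U × V with U ∈ τ_X, V ∈ τ_Y (deduplicated):
  ∅ × ∅ = {} (∅)
  {α} × {x82} = {(α,x82)}
  {α} × {x83} = {(α,x83)}
  {β} × {x82} = {(β,x82)}
  {β} × {x83} = {(β,x83)}
  {α} × {x82, x83} = {(α,x82), (α,x83)}
  {α, β} × {x82} = {(α,x82), (β,x82)}
  {α} × {x83, x84} = {(α,x83), (α,x84)}
  {α, β} × {x83} = {(α,x83), (β,x83)}
  {β} × {x82, x83} = {(β,x82), (β,x83)}
  {β} × {x83, x84} = {(β,x83), (β,x84)}
  {α} × {x82, x83, x84} = {(α,x82), (α,x83), (α,x84)}
  {β} × {x82, x83, x84} = {(β,x82), (β,x83), (β,x84)}
  {α, β} × {x82, x83} = {(α,x82), (α,x83), (β,x82), (β,x83)}
  {α, β} × {x83, x84} = {(α,x83), (α,x84), (β,x83), (β,x84)}
  {α, β} × {x82, x83, x84} = {(α,x82), (α,x83), (α,x84), (β,x82), (β,x83), (β,x84)}
These 16 distinct sets form the basis B.
Close under arbitrary unions to get τ_{X×Y}; counting gives |τ_{X×Y}| = 36.


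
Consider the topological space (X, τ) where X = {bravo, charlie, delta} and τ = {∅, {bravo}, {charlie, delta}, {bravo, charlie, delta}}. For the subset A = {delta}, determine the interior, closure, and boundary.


int(A) = ∅, cl(A) = {charlie, delta}, ∂A = {charlie, delta}.

Closed sets in (X, τ) are complements of opens:
  closed(X, τ) = {∅, {bravo}, {charlie, delta}, {bravo, charlie, delta}}.
int(A) = ⋃ {U ∈ τ : U ⊆ A}. Opens contained in A: ∅.
Taking the union of these: int(A) = ∅.
cl(A) = ⋂ {C closed : A ⊆ C}. Closed sets containing A: {charlie, delta}, {bravo, charlie, delta}.
Intersecting these: cl(A) = {charlie, delta}.
∂A = cl(A) ∖ int(A) = {charlie, delta} ∖ ∅ = {charlie, delta}.


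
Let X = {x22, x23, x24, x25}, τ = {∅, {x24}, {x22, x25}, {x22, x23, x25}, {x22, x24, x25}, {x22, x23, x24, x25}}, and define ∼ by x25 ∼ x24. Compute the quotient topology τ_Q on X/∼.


X/∼ = {[x22], [x23], [x24=x25]}; |τ_Q| = 3.

Equivalence classes: [x22], [x23], [x24=x25].
Quotient map π: X → X/∼ sends x22 ↦ [x22], x23 ↦ [x23], x24 ↦ [x24=x25], x25 ↦ [x24=x25].
For each subset V ⊆ X/∼, compute π^{-1}(V) ⊆ X and check whether π^{-1}(V) ∈ τ. V is open in τ_Q iff π^{-1}(V) ∈ τ.
  V = {}: π^{-1}(V) = ∅ ∈ τ ✓.
  V = {[x22]}: π^{-1}(V) = {x22} ∉ τ ✗.
  V = {[x23]}: π^{-1}(V) = {x23} ∉ τ ✗.
  V = {[x22], [x23]}: π^{-1}(V) = {x22, x23} ∉ τ ✗.
  V = {[x24=x25]}: π^{-1}(V) = {x24, x25} ∉ τ ✗.
  V = {[x22], [x24=x25]}: π^{-1}(V) = {x22, x24, x25} ∈ τ ✓.
  V = {[x23], [x24=x25]}: π^{-1}(V) = {x23, x24, x25} ∉ τ ✗.
  V = {[x22], [x23], [x24=x25]}: π^{-1}(V) = {x22, x23, x24, x25} ∈ τ ✓.
Open sets in the quotient: τ_Q = {{}, {[x22], [x24=x25]}, {[x22], [x23], [x24=x25]}} (3 elements).


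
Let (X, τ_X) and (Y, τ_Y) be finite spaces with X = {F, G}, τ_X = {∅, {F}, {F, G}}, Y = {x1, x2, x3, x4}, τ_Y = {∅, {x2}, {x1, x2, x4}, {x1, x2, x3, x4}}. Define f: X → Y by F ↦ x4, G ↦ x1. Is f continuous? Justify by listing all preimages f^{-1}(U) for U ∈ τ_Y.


f IS continuous.

Compute f^{-1}(U) for each U ∈ τ_Y:
  U = ∅: f^{-1}(U) = ∅ ∈ τ_X ✓.
  U = {x2}: f^{-1}(U) = ∅ ∈ τ_X ✓.
  U = {x1, x2, x4}: f^{-1}(U) = {F, G} ∈ τ_X ✓.
  U = {x1, x2, x3, x4}: f^{-1}(U) = {F, G} ∈ τ_X ✓.
Every preimage lies in τ_X, so f IS continuous.


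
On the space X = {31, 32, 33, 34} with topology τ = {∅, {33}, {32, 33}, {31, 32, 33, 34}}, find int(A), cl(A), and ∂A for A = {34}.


int(A) = ∅, cl(A) = {31, 34}, ∂A = {31, 34}.

Closed sets in (X, τ) are complements of opens:
  closed(X, τ) = {∅, {31, 34}, {31, 32, 34}, {31, 32, 33, 34}}.
int(A) = ⋃ {U ∈ τ : U ⊆ A}. Opens contained in A: ∅.
Taking the union of these: int(A) = ∅.
cl(A) = ⋂ {C closed : A ⊆ C}. Closed sets containing A: {31, 34}, {31, 32, 34}, {31, 32, 33, 34}.
Intersecting these: cl(A) = {31, 34}.
∂A = cl(A) ∖ int(A) = {31, 34} ∖ ∅ = {31, 34}.


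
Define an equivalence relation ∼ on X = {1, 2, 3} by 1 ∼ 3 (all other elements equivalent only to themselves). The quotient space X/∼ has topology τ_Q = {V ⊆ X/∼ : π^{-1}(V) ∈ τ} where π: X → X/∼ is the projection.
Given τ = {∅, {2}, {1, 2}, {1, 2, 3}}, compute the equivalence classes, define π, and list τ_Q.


X/∼ = {[1=3], [2]}; |τ_Q| = 3.

Equivalence classes: [1=3], [2].
Quotient map π: X → X/∼ sends 1 ↦ [1=3], 2 ↦ [2], 3 ↦ [1=3].
For each subset V ⊆ X/∼, compute π^{-1}(V) ⊆ X and check whether π^{-1}(V) ∈ τ. V is open in τ_Q iff π^{-1}(V) ∈ τ.
  V = {}: π^{-1}(V) = ∅ ∈ τ ✓.
  V = {[1=3]}: π^{-1}(V) = {1, 3} ∉ τ ✗.
  V = {[2]}: π^{-1}(V) = {2} ∈ τ ✓.
  V = {[1=3], [2]}: π^{-1}(V) = {1, 2, 3} ∈ τ ✓.
Open sets in the quotient: τ_Q = {{}, {[2]}, {[1=3], [2]}} (3 elements).


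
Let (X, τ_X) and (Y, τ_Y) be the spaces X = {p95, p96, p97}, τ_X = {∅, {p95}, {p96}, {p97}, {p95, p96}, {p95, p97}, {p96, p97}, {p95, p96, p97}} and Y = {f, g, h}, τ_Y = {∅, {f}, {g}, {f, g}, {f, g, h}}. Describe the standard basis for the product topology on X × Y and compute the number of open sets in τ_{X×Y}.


Basis B = {∅ × ∅, {p95} × {f}, {p95} × {g}, {p96} × {f}, {p96} × {g}, {p97} × {f}, {p97} × {g}, {p95} × {f, g}, {p95, p96} × {f}, {p95, p97} × {f}, {p95, p96} × {g}, {p95, p97} × {g}, {p96} × {f, g}, {p96, p97} × {f}, {p96, p97} × {g}, {p97} × {f, g}, {p95} × {f, g, h}, {p95, p96, p97} × {f}, {p95, p96, p97} × {g}, {p96} × {f, g, h}, {p97} × {f, g, h}, {p95, p96} × {f, g}, {p95, p97} × {f, g}, {p96, p97} × {f, g}, {p95, p96} × {f, g, h}, {p95, p97} × {f, g, h}, {p95, p96, p97} × {f, g}, {p96, p97} × {f, g, h}, {p95, p96, p97} × {f, g, h}}; |τ_{X×Y}| = 125.

Enumerate products U × V with U ∈ τ_X, V ∈ τ_Y (deduplicated):
  ∅ × ∅ = {} (∅)
  {p95} × {f} = {(p95,f)}
  {p95} × {g} = {(p95,g)}
  {p96} × {f} = {(p96,f)}
  {p96} × {g} = {(p96,g)}
  {p97} × {f} = {(p97,f)}
  {p97} × {g} = {(p97,g)}
  {p95} × {f, g} = {(p95,f), (p95,g)}
  {p95, p96} × {f} = {(p95,f), (p96,f)}
  {p95, p97} × {f} = {(p95,f), (p97,f)}
  {p95, p96} × {g} = {(p95,g), (p96,g)}
  {p95, p97} × {g} = {(p95,g), (p97,g)}
  {p96} × {f, g} = {(p96,f), (p96,g)}
  {p96, p97} × {f} = {(p96,f), (p97,f)}
  {p96, p97} × {g} = {(p96,g), (p97,g)}
  {p97} × {f, g} = {(p97,f), (p97,g)}
  {p95} × {f, g, h} = {(p95,f), (p95,g), (p95,h)}
  {p95, p96, p97} × {f} = {(p95,f), (p96,f), (p97,f)}
  {p95, p96, p97} × {g} = {(p95,g), (p96,g), (p97,g)}
  {p96} × {f, g, h} = {(p96,f), (p96,g), (p96,h)}
  {p97} × {f, g, h} = {(p97,f), (p97,g), (p97,h)}
  {p95, p96} × {f, g} = {(p95,f), (p95,g), (p96,f), (p96,g)}
  {p95, p97} × {f, g} = {(p95,f), (p95,g), (p97,f), (p97,g)}
  {p96, p97} × {f, g} = {(p96,f), (p96,g), (p97,f), (p97,g)}
  {p95, p96} × {f, g, h} = {(p95,f), (p95,g), (p95,h), (p96,f), (p96,g), (p96,h)}
  {p95, p97} × {f, g, h} = {(p95,f), (p95,g), (p95,h), (p97,f), (p97,g), (p97,h)}
  {p95, p96, p97} × {f, g} = {(p95,f), (p95,g), (p96,f), (p96,g), (p97,f), (p97,g)}
  {p96, p97} × {f, g, h} = {(p96,f), (p96,g), (p96,h), (p97,f), (p97,g), (p97,h)}
  {p95, p96, p97} × {f, g, h} = {(p95,f), (p95,g), (p95,h), (p96,f), (p96,g), (p96,h), (p97,f), (p97,g), (p97,h)}
These 29 distinct sets form the basis B.
Close under arbitrary unions to get τ_{X×Y}; counting gives |τ_{X×Y}| = 125.


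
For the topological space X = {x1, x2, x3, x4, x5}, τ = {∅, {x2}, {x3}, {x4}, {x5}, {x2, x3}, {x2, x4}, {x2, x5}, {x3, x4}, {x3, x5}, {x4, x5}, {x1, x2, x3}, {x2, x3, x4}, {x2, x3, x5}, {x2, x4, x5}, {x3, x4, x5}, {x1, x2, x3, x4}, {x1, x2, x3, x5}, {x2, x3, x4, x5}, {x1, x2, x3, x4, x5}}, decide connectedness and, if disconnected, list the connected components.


(X, τ) is disconnected; components = [{x4}, {x5}, {x1, x2, x3}].

Find clopen sets (U ∈ τ with X ∖ U ∈ τ):
  U = ∅, X ∖ U = {x1, x2, x3, x4, x5} — both open, so U is clopen.
  U = {x4}, X ∖ U = {x1, x2, x3, x5} — both open, so U is clopen.
  U = {x5}, X ∖ U = {x1, x2, x3, x4} — both open, so U is clopen.
  U = {x4, x5}, X ∖ U = {x1, x2, x3} — both open, so U is clopen.
  U = {x1, x2, x3}, X ∖ U = {x4, x5} — both open, so U is clopen.
  U = {x1, x2, x3, x4}, X ∖ U = {x5} — both open, so U is clopen.
  U = {x1, x2, x3, x5}, X ∖ U = {x4} — both open, so U is clopen.
  U = {x1, x2, x3, x4, x5}, X ∖ U = ∅ — both open, so U is clopen.
Nontrivial clopen(s) exist: e.g. {x1, x2, x3}. So (X, τ) is disconnected.
Compute connected components by grouping points that agree on all clopens:
  component: {x4}
  component: {x5}
  component: {x1, x2, x3}


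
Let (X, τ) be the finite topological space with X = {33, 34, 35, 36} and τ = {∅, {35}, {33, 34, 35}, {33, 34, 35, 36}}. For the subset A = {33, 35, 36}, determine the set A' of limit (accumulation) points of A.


A' = {33, 34, 36}

For each x ∈ X, list the open sets U ∈ τ with x ∈ U, then check whether U ∩ (A ∖ {x}) ≠ ∅ for every such U.
  x = 33: opens ∋ x are {33, 34, 35}, {33, 34, 35, 36}; each meets A ∖ {33}, so x IS a limit point.
  x = 34: opens ∋ x are {33, 34, 35}, {33, 34, 35, 36}; each meets A ∖ {34}, so x IS a limit point.
  x = 35: open {35} ∋ x has {35} ∩ (A ∖ {35}) = ∅, so x is NOT a limit point.
  x = 36: opens ∋ x are {33, 34, 35, 36}; each meets A ∖ {36}, so x IS a limit point.
Collecting: A' = {33, 34, 36}.


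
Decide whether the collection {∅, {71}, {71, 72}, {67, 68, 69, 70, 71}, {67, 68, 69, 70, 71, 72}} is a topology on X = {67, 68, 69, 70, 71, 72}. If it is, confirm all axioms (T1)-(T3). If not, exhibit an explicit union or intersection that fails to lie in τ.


τ IS a topology on X.

Axiom (T1): ∅ ∈ τ? Yes; X ∈ τ? Yes.
Axiom (T2/T3): check pairwise unions and intersections of members of τ.
All pairwise intersections and unions checked — each lies in τ. Therefore τ satisfies (T1), (T2), (T3): it IS a topology on X.


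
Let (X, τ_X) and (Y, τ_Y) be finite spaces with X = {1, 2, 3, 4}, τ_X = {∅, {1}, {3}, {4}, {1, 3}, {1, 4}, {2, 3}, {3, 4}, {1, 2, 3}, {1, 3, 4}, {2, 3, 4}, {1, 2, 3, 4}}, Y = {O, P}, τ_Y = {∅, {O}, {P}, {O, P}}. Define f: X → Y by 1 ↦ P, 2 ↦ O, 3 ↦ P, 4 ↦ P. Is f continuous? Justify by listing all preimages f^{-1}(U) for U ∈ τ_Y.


f is NOT continuous.

Compute f^{-1}(U) for each U ∈ τ_Y:
  U = ∅: f^{-1}(U) = ∅ ∈ τ_X ✓.
  U = {O}: f^{-1}(U) = {2} ∉ τ_X ✗.
  U = {P}: f^{-1}(U) = {1, 3, 4} ∈ τ_X ✓.
  U = {O, P}: f^{-1}(U) = {1, 2, 3, 4} ∈ τ_X ✓.
Found U = {O} with f^{-1}(U) = {2} not in τ_X. Therefore f is NOT continuous.


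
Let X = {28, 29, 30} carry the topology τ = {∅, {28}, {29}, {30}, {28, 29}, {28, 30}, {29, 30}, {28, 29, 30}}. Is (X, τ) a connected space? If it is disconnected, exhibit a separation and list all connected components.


(X, τ) is disconnected; components = [{28}, {29}, {30}].

Find clopen sets (U ∈ τ with X ∖ U ∈ τ):
  U = ∅, X ∖ U = {28, 29, 30} — both open, so U is clopen.
  U = {28}, X ∖ U = {29, 30} — both open, so U is clopen.
  U = {29}, X ∖ U = {28, 30} — both open, so U is clopen.
  U = {30}, X ∖ U = {28, 29} — both open, so U is clopen.
  U = {28, 29}, X ∖ U = {30} — both open, so U is clopen.
  U = {28, 30}, X ∖ U = {29} — both open, so U is clopen.
  U = {29, 30}, X ∖ U = {28} — both open, so U is clopen.
  U = {28, 29, 30}, X ∖ U = ∅ — both open, so U is clopen.
Nontrivial clopen(s) exist: e.g. {28, 30}. So (X, τ) is disconnected.
Compute connected components by grouping points that agree on all clopens:
  component: {28}
  component: {29}
  component: {30}


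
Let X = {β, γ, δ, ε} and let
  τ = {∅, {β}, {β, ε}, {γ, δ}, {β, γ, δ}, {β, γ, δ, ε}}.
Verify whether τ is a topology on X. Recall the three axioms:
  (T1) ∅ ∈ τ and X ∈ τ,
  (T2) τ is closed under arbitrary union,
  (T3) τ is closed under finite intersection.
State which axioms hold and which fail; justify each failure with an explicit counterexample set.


τ IS a topology on X.

Axiom (T1): ∅ ∈ τ? Yes; X ∈ τ? Yes.
Axiom (T2/T3): check pairwise unions and intersections of members of τ.
All pairwise intersections and unions checked — each lies in τ. Therefore τ satisfies (T1), (T2), (T3): it IS a topology on X.


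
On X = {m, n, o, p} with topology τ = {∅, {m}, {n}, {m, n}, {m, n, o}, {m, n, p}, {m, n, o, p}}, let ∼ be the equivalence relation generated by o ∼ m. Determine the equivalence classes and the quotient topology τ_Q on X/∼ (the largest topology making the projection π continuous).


X/∼ = {[m=o], [n], [p]}; |τ_Q| = 4.

Equivalence classes: [m=o], [n], [p].
Quotient map π: X → X/∼ sends m ↦ [m=o], n ↦ [n], o ↦ [m=o], p ↦ [p].
For each subset V ⊆ X/∼, compute π^{-1}(V) ⊆ X and check whether π^{-1}(V) ∈ τ. V is open in τ_Q iff π^{-1}(V) ∈ τ.
  V = {}: π^{-1}(V) = ∅ ∈ τ ✓.
  V = {[m=o]}: π^{-1}(V) = {m, o} ∉ τ ✗.
  V = {[n]}: π^{-1}(V) = {n} ∈ τ ✓.
  V = {[m=o], [n]}: π^{-1}(V) = {m, n, o} ∈ τ ✓.
  V = {[p]}: π^{-1}(V) = {p} ∉ τ ✗.
  V = {[m=o], [p]}: π^{-1}(V) = {m, o, p} ∉ τ ✗.
  V = {[n], [p]}: π^{-1}(V) = {n, p} ∉ τ ✗.
  V = {[m=o], [n], [p]}: π^{-1}(V) = {m, n, o, p} ∈ τ ✓.
Open sets in the quotient: τ_Q = {{}, {[n]}, {[m=o], [n]}, {[m=o], [n], [p]}} (4 elements).


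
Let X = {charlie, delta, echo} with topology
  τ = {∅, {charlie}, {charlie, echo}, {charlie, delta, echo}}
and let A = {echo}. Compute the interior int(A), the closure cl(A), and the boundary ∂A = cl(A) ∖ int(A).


int(A) = ∅, cl(A) = {delta, echo}, ∂A = {delta, echo}.

Closed sets in (X, τ) are complements of opens:
  closed(X, τ) = {∅, {delta}, {delta, echo}, {charlie, delta, echo}}.
int(A) = ⋃ {U ∈ τ : U ⊆ A}. Opens contained in A: ∅.
Taking the union of these: int(A) = ∅.
cl(A) = ⋂ {C closed : A ⊆ C}. Closed sets containing A: {delta, echo}, {charlie, delta, echo}.
Intersecting these: cl(A) = {delta, echo}.
∂A = cl(A) ∖ int(A) = {delta, echo} ∖ ∅ = {delta, echo}.


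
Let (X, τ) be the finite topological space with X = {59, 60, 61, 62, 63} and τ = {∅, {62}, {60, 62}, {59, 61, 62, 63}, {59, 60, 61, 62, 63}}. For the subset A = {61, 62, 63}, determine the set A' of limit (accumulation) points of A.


A' = {59, 60, 61, 63}

For each x ∈ X, list the open sets U ∈ τ with x ∈ U, then check whether U ∩ (A ∖ {x}) ≠ ∅ for every such U.
  x = 59: opens ∋ x are {59, 61, 62, 63}, {59, 60, 61, 62, 63}; each meets A ∖ {59}, so x IS a limit point.
  x = 60: opens ∋ x are {60, 62}, {59, 60, 61, 62, 63}; each meets A ∖ {60}, so x IS a limit point.
  x = 61: opens ∋ x are {59, 61, 62, 63}, {59, 60, 61, 62, 63}; each meets A ∖ {61}, so x IS a limit point.
  x = 62: open {62} ∋ x has {62} ∩ (A ∖ {62}) = ∅, so x is NOT a limit point.
  x = 63: opens ∋ x are {59, 61, 62, 63}, {59, 60, 61, 62, 63}; each meets A ∖ {63}, so x IS a limit point.
Collecting: A' = {59, 60, 61, 63}.


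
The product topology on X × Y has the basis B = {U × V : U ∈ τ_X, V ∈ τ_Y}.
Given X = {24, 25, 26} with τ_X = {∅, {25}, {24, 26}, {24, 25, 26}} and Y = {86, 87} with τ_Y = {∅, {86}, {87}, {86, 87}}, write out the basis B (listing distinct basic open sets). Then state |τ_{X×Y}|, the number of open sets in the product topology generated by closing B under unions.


Basis B = {∅ × ∅, {25} × {86}, {25} × {87}, {24, 26} × {86}, {24, 26} × {87}, {25} × {86, 87}, {24, 25, 26} × {86}, {24, 25, 26} × {87}, {24, 26} × {86, 87}, {24, 25, 26} × {86, 87}}; |τ_{X×Y}| = 16.

Enumerate products U × V with U ∈ τ_X, V ∈ τ_Y (deduplicated):
  ∅ × ∅ = {} (∅)
  {25} × {86} = {(25,86)}
  {25} × {87} = {(25,87)}
  {24, 26} × {86} = {(24,86), (26,86)}
  {24, 26} × {87} = {(24,87), (26,87)}
  {25} × {86, 87} = {(25,86), (25,87)}
  {24, 25, 26} × {86} = {(24,86), (25,86), (26,86)}
  {24, 25, 26} × {87} = {(24,87), (25,87), (26,87)}
  {24, 26} × {86, 87} = {(24,86), (24,87), (26,86), (26,87)}
  {24, 25, 26} × {86, 87} = {(24,86), (24,87), (25,86), (25,87), (26,86), (26,87)}
These 10 distinct sets form the basis B.
Close under arbitrary unions to get τ_{X×Y}; counting gives |τ_{X×Y}| = 16.


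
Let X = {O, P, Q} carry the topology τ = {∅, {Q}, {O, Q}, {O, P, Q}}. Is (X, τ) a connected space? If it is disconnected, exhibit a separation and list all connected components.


(X, τ) is connected.

Find clopen sets (U ∈ τ with X ∖ U ∈ τ):
  U = ∅, X ∖ U = {O, P, Q} — both open, so U is clopen.
  U = {O, P, Q}, X ∖ U = ∅ — both open, so U is clopen.
Only trivial clopens (∅ and X) exist, so (X, τ) is connected.
Compute connected components by grouping points that agree on all clopens:
  component: {O, P, Q}


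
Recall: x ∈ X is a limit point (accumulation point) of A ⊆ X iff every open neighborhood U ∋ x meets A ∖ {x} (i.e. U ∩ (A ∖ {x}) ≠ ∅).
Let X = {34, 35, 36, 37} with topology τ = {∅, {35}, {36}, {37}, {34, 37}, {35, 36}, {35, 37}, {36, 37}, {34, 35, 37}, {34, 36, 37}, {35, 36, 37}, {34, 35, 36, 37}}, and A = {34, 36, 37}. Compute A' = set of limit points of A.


A' = {34}

For each x ∈ X, list the open sets U ∈ τ with x ∈ U, then check whether U ∩ (A ∖ {x}) ≠ ∅ for every such U.
  x = 34: opens ∋ x are {34, 37}, {34, 35, 37}, {34, 36, 37}, {34, 35, 36, 37}; each meets A ∖ {34}, so x IS a limit point.
  x = 35: open {35} ∋ x has {35} ∩ (A ∖ {35}) = ∅, so x is NOT a limit point.
  x = 36: open {36} ∋ x has {36} ∩ (A ∖ {36}) = ∅, so x is NOT a limit point.
  x = 37: open {37} ∋ x has {37} ∩ (A ∖ {37}) = ∅, so x is NOT a limit point.
Collecting: A' = {34}.


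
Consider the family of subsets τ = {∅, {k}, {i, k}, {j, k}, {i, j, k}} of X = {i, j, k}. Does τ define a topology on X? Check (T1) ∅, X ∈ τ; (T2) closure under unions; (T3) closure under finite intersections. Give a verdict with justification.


τ IS a topology on X.

Axiom (T1): ∅ ∈ τ? Yes; X ∈ τ? Yes.
Axiom (T2/T3): check pairwise unions and intersections of members of τ.
All pairwise intersections and unions checked — each lies in τ. Therefore τ satisfies (T1), (T2), (T3): it IS a topology on X.


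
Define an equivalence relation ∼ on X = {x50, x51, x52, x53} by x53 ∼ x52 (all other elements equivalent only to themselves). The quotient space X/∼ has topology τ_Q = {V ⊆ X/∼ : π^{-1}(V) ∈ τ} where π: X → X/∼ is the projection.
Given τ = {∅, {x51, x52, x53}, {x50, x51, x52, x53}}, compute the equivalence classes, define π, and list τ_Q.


X/∼ = {[x50], [x51], [x52=x53]}; |τ_Q| = 3.

Equivalence classes: [x50], [x51], [x52=x53].
Quotient map π: X → X/∼ sends x50 ↦ [x50], x51 ↦ [x51], x52 ↦ [x52=x53], x53 ↦ [x52=x53].
For each subset V ⊆ X/∼, compute π^{-1}(V) ⊆ X and check whether π^{-1}(V) ∈ τ. V is open in τ_Q iff π^{-1}(V) ∈ τ.
  V = {}: π^{-1}(V) = ∅ ∈ τ ✓.
  V = {[x50]}: π^{-1}(V) = {x50} ∉ τ ✗.
  V = {[x51]}: π^{-1}(V) = {x51} ∉ τ ✗.
  V = {[x50], [x51]}: π^{-1}(V) = {x50, x51} ∉ τ ✗.
  V = {[x52=x53]}: π^{-1}(V) = {x52, x53} ∉ τ ✗.
  V = {[x50], [x52=x53]}: π^{-1}(V) = {x50, x52, x53} ∉ τ ✗.
  V = {[x51], [x52=x53]}: π^{-1}(V) = {x51, x52, x53} ∈ τ ✓.
  V = {[x50], [x51], [x52=x53]}: π^{-1}(V) = {x50, x51, x52, x53} ∈ τ ✓.
Open sets in the quotient: τ_Q = {{}, {[x51], [x52=x53]}, {[x50], [x51], [x52=x53]}} (3 elements).


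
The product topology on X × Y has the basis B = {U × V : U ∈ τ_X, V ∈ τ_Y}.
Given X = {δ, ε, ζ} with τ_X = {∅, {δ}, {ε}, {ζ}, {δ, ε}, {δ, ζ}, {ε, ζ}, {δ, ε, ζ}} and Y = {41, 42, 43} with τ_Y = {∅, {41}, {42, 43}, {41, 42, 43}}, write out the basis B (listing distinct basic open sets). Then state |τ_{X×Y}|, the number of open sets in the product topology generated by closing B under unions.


Basis B = {∅ × ∅, {δ} × {41}, {ε} × {41}, {ζ} × {41}, {δ, ε} × {41}, {δ, ζ} × {41}, {δ} × {42, 43}, {ε, ζ} × {41}, {ε} × {42, 43}, {ζ} × {42, 43}, {δ} × {41, 42, 43}, {δ, ε, ζ} × {41}, {ε} × {41, 42, 43}, {ζ} × {41, 42, 43}, {δ, ε} × {42, 43}, {δ, ζ} × {42, 43}, {ε, ζ} × {42, 43}, {δ, ε} × {41, 42, 43}, {δ, ζ} × {41, 42, 43}, {δ, ε, ζ} × {42, 43}, {ε, ζ} × {41, 42, 43}, {δ, ε, ζ} × {41, 42, 43}}; |τ_{X×Y}| = 64.

Enumerate products U × V with U ∈ τ_X, V ∈ τ_Y (deduplicated):
  ∅ × ∅ = {} (∅)
  {δ} × {41} = {(δ,41)}
  {ε} × {41} = {(ε,41)}
  {ζ} × {41} = {(ζ,41)}
  {δ, ε} × {41} = {(δ,41), (ε,41)}
  {δ, ζ} × {41} = {(δ,41), (ζ,41)}
  {δ} × {42, 43} = {(δ,42), (δ,43)}
  {ε, ζ} × {41} = {(ε,41), (ζ,41)}
  {ε} × {42, 43} = {(ε,42), (ε,43)}
  {ζ} × {42, 43} = {(ζ,42), (ζ,43)}
  {δ} × {41, 42, 43} = {(δ,41), (δ,42), (δ,43)}
  {δ, ε, ζ} × {41} = {(δ,41), (ε,41), (ζ,41)}
  {ε} × {41, 42, 43} = {(ε,41), (ε,42), (ε,43)}
  {ζ} × {41, 42, 43} = {(ζ,41), (ζ,42), (ζ,43)}
  {δ, ε} × {42, 43} = {(δ,42), (δ,43), (ε,42), (ε,43)}
  {δ, ζ} × {42, 43} = {(δ,42), (δ,43), (ζ,42), (ζ,43)}
  {ε, ζ} × {42, 43} = {(ε,42), (ε,43), (ζ,42), (ζ,43)}
  {δ, ε} × {41, 42, 43} = {(δ,41), (δ,42), (δ,43), (ε,41), (ε,42), (ε,43)}
  {δ, ζ} × {41, 42, 43} = {(δ,41), (δ,42), (δ,43), (ζ,41), (ζ,42), (ζ,43)}
  {δ, ε, ζ} × {42, 43} = {(δ,42), (δ,43), (ε,42), (ε,43), (ζ,42), (ζ,43)}
  {ε, ζ} × {41, 42, 43} = {(ε,41), (ε,42), (ε,43), (ζ,41), (ζ,42), (ζ,43)}
  {δ, ε, ζ} × {41, 42, 43} = {(δ,41), (δ,42), (δ,43), (ε,41), (ε,42), (ε,43), (ζ,41), (ζ,42), (ζ,43)}
These 22 distinct sets form the basis B.
Close under arbitrary unions to get τ_{X×Y}; counting gives |τ_{X×Y}| = 64.


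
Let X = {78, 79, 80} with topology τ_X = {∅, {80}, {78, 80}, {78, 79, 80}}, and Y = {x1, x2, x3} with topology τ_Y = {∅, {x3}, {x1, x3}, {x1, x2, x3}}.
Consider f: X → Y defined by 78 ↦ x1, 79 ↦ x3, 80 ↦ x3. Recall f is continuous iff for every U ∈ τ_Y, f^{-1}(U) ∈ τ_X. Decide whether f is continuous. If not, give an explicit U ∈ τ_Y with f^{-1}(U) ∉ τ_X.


f is NOT continuous.

Compute f^{-1}(U) for each U ∈ τ_Y:
  U = ∅: f^{-1}(U) = ∅ ∈ τ_X ✓.
  U = {x3}: f^{-1}(U) = {79, 80} ∉ τ_X ✗.
  U = {x1, x3}: f^{-1}(U) = {78, 79, 80} ∈ τ_X ✓.
  U = {x1, x2, x3}: f^{-1}(U) = {78, 79, 80} ∈ τ_X ✓.
Found U = {x3} with f^{-1}(U) = {79, 80} not in τ_X. Therefore f is NOT continuous.


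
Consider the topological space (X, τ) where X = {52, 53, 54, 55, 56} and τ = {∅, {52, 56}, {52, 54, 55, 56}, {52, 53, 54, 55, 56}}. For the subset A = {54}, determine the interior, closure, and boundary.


int(A) = ∅, cl(A) = {53, 54, 55}, ∂A = {53, 54, 55}.

Closed sets in (X, τ) are complements of opens:
  closed(X, τ) = {∅, {53}, {53, 54, 55}, {52, 53, 54, 55, 56}}.
int(A) = ⋃ {U ∈ τ : U ⊆ A}. Opens contained in A: ∅.
Taking the union of these: int(A) = ∅.
cl(A) = ⋂ {C closed : A ⊆ C}. Closed sets containing A: {53, 54, 55}, {52, 53, 54, 55, 56}.
Intersecting these: cl(A) = {53, 54, 55}.
∂A = cl(A) ∖ int(A) = {53, 54, 55} ∖ ∅ = {53, 54, 55}.


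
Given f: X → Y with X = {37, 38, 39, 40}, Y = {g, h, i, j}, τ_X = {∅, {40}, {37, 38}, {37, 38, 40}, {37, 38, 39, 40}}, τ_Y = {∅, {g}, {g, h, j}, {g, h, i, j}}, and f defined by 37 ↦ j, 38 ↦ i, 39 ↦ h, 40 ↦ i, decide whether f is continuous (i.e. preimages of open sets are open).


f is NOT continuous.

Compute f^{-1}(U) for each U ∈ τ_Y:
  U = ∅: f^{-1}(U) = ∅ ∈ τ_X ✓.
  U = {g}: f^{-1}(U) = ∅ ∈ τ_X ✓.
  U = {g, h, j}: f^{-1}(U) = {37, 39} ∉ τ_X ✗.
  U = {g, h, i, j}: f^{-1}(U) = {37, 38, 39, 40} ∈ τ_X ✓.
Found U = {g, h, j} with f^{-1}(U) = {37, 39} not in τ_X. Therefore f is NOT continuous.


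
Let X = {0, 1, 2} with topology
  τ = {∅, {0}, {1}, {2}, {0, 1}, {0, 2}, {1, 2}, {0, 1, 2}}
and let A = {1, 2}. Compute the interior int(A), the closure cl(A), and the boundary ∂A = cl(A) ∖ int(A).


int(A) = {1, 2}, cl(A) = {1, 2}, ∂A = ∅.

Closed sets in (X, τ) are complements of opens:
  closed(X, τ) = {∅, {0}, {1}, {2}, {0, 1}, {0, 2}, {1, 2}, {0, 1, 2}}.
int(A) = ⋃ {U ∈ τ : U ⊆ A}. Opens contained in A: ∅, {1}, {2}, {1, 2}.
Taking the union of these: int(A) = {1, 2}.
cl(A) = ⋂ {C closed : A ⊆ C}. Closed sets containing A: {1, 2}, {0, 1, 2}.
Intersecting these: cl(A) = {1, 2}.
∂A = cl(A) ∖ int(A) = {1, 2} ∖ {1, 2} = ∅.
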